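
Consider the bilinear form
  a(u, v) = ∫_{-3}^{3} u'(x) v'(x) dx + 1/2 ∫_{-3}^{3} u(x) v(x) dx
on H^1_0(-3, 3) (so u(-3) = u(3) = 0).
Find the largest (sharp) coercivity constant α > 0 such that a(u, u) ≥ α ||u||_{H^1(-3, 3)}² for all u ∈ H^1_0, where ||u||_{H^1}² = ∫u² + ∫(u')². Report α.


α = (π^2 + 18)/(π^2 + 36)

Coercivity of a(·,·) on H^1_0(-3, 3) means a(u, u) ≥ α ||u||_{H^1}² for every u ∈ H^1_0.
The interval has length L = 6, and Poincaré/coercivity depend only on L. Here a(u, u) = ∫(u')² + (1/2)·∫u².
Here 0 < c = 1/2 < 1. The condition a(u,u) ≥ α||u||_{H^1}² reads (1−α)∫(u')² ≥ (α−c)∫u². Any admissible α is ≤ 1 (rapidly oscillating u have ∫u²/∫(u')² → 0), and α = 1 would force 0 ≥ (1−c)∫u², impossible since c < 1; so 1−α > 0. By the sharp Poincaré inequality on H^1_0 of an interval of length L, ∫(u')² ≥ (π/L)²∫u² with equality for the first sine mode sin(π(x−x₀)/L) (x₀ the left endpoint), so the inequality holds for all u iff (1−α)(π/L)² ≥ α − c, i.e. α ≤ ((π/L)² + c)/((π/L)² + 1) = (1 + c(L/π)²)/(1 + (L/π)²). With (π/L)² = π^2/36 and c = 1/2, the largest admissible constant is α = ((π/L)² + c)/((π/L)² + 1).
Simplifying, α = (π^2 + 18)/(π^2 + 36).


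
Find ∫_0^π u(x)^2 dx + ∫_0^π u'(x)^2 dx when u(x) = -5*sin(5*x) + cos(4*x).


||u||_{H^1(0,π)}^2 = -1700/9 + 667*π/2

u'(x) = -4*sin(4*x) - 25*cos(5*x).
Expand u² and (u')² and integrate term by term on (0, π), using: for integers n ≥ 1, ∫_0^π sin²(nx) dx = ∫_0^π cos²(nx) dx = π/2; for n ≠ n', ∫_0^π sin(nx)sin(n'x) dx = ∫_0^π cos(nx)cos(n'x) dx = 0; and by product-to-sum, ∫_0^π sin(nx)cos(n'x) dx = ½∫_0^π [sin((n+n')x) + sin((n−n')x)] dx, which is 0 when n+n' is even and 2n/(n²−n'²) when n+n' is odd (it need not vanish on (0, π)).
  u² squared terms: (-5)²·∫sin(5x)² dx = 25·π/2 = 25*π/2;  (1)²·∫cos(4x)² dx = 1·π/2 = π/2.
  u² cross terms: 2·(-5)·(1)·∫sin(5x)·cos(4x) dx = -10·(10/9) = -100/9.
  So ∫_0^π u² dx = 25*π/2 + π/2 − 100/9 = -100/9 + 13*π.
  (u')² squared terms: (-25)²·∫cos(5x)² dx = 625·π/2 = 625*π/2;  (-4)²·∫sin(4x)² dx = 16·π/2 = 8*π.
  (u')² cross terms: 2·(-25)·(-4)·∫cos(5x)·sin(4x) dx = 200·(-8/9) = -1600/9.
  So ∫_0^π (u')² dx = 625*π/2 + 8*π − 1600/9 = -1600/9 + 641*π/2.
||u||_{H^1}^2 = (-100/9 + 13*π) + (-1600/9 + 641*π/2) = -1700/9 + 667*π/2.


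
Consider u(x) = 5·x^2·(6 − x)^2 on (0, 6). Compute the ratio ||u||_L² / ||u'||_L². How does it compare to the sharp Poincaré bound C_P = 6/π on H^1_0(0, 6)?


||u||_L² / ||u'||_L² = sqrt(3) < C_P = 6/π.

u(x) = 5·x^2·(6 − x)^2, so u'(x) = 20*x*(x - 6)*(x - 3).
u(x) = 5·x^2·(6 − x)^2 vanishes at x = 0 and x = 6, so u ∈ H^1_0(0, 6). Differentiate via the product rule and integrate the resulting polynomials term by term.
  ∫_0^6 u² dx = ∫_0^6 (25*x^8 - 600*x^7 + 5400*x^6 - 21600*x^5 + 32400*x^4) dx. Term by term:
    ∫_0^6 25*x^8 dx = 27993600;  ∫_0^6 -600*x^7 dx = -125971200;  ∫_0^6 5400*x^6 dx = 1511654400/7;
    ∫_0^6 -21600*x^5 dx = -167961600;  ∫_0^6 32400*x^4 dx = 50388480.
  Sum: 27993600 − 125971200 + 1511654400/7 − 167961600 + 50388480 = 2799360/7.
  ∫_0^6 (u')² dx = ∫_0^6 (400*x^6 - 7200*x^5 + 46800*x^4 - 129600*x^3 + 129600*x^2) dx. Term by term:
    ∫_0^6 400*x^6 dx = 111974400/7;  ∫_0^6 -7200*x^5 dx = -55987200;  ∫_0^6 46800*x^4 dx = 72783360;
    ∫_0^6 -129600*x^3 dx = -41990400;  ∫_0^6 129600*x^2 dx = 9331200.
  Sum: 111974400/7 − 55987200 + 72783360 − 41990400 + 9331200 = 933120/7.
∫_0^6 u² dx = 2799360/7, so ||u||_L² = 432*sqrt(105)/7.
∫_0^6 (u')² dx = 933120/7, so ||u'||_L² = 432*sqrt(35)/7.
Ratio ||u||_L² / ||u'||_L² = sqrt(3).
Sharp Poincaré constant on H^1_0(0, 6) is C_P = L/π = 6/π, achieved by sin(π/6·x).
A polynomial bump cannot attain the sharp Poincaré constant (only the first sine eigenfunction does), so the ratio is strictly less than C_P, consistent with ||u||_L² ≤ C_P ||u'||_L².


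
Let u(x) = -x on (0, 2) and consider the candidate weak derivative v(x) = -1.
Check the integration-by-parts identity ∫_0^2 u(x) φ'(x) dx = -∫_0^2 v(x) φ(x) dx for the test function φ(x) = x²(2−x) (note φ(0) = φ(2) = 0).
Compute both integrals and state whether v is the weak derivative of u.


LHS = 4/3, RHS = 4/3. Yes, v = u' weakly.

u(x) = -x, classical derivative u'(x) = -1.
φ(x) = x²(2−x), so φ'(x) = x*(4 - 3*x).
Note φ(0) = φ(2) = 0, so the boundary term u·φ vanishes.
LHS = ∫_0^2 u(x) φ'(x) dx = ∫_0^2 (3*x^3 - 4*x^2) dx. Term by term:
  ∫_0^2 3*x^3 dx = 12;  ∫_0^2 -4*x^2 dx = -32/3.
Sum: 12 − 32/3 = 4/3.
So LHS = 4/3.
∫_0^2 v(x) φ(x) dx = ∫_0^2 (x^3 - 2*x^2) dx. Term by term:
  ∫_0^2 x^3 dx = 4;  ∫_0^2 -2*x^2 dx = -16/3.
Sum: 4 − 16/3 = -4/3.
So RHS = -∫_0^2 v(x) φ(x) dx = 4/3.
LHS = RHS, so the identity holds for this test φ.
Moreover u is smooth here and v(x) = u'(x) = -1 pointwise, so the identity holds for every test function. Hence v is the weak derivative of u.


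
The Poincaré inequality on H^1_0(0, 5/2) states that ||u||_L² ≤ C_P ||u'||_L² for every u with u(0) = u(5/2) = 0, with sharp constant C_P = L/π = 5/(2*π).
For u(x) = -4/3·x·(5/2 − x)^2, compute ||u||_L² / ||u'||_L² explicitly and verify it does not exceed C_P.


||u||_L² / ||u'||_L² = 5*sqrt(14)/28 < C_P = 5/(2*π).

u(x) = -4/3·x·(5/2 − x)^2, so u'(x) = -4*x^2 + 40*x/3 - 25/3.
u(x) = -4/3·x·(5/2 − x)^2 vanishes at x = 0 and x = 5/2, so u ∈ H^1_0(0, 5/2). Differentiate via the product rule and integrate the resulting polynomials term by term.
  ∫_0^5/2 u² dx = ∫_0^5/2 (16*x^6/9 - 160*x^5/9 + 200*x^4/3 - 1000*x^3/9 + 625*x^2/9) dx. Term by term:
    ∫_0^5/2 16*x^6/9 dx = 78125/504;  ∫_0^5/2 -160*x^5/9 dx = -78125/108;  ∫_0^5/2 200*x^4/3 dx = 15625/12;
    ∫_0^5/2 -1000*x^3/9 dx = -78125/72;  ∫_0^5/2 625*x^2/9 dx = 78125/216.
  Sum: 78125/504 − 78125/108 + 15625/12 − 78125/72 + 78125/216 = 15625/1512.
  ∫_0^5/2 (u')² dx = ∫_0^5/2 (16*x^4 - 320*x^3/3 + 2200*x^2/9 - 2000*x/9 + 625/9) dx. Term by term:
    ∫_0^5/2 16*x^4 dx = 625/2;  ∫_0^5/2 -320*x^3/3 dx = -3125/3;  ∫_0^5/2 2200*x^2/9 dx = 34375/27;
    ∫_0^5/2 -2000*x/9 dx = -6250/9;  ∫_0^5/2 625/9 dx = 3125/18.
  Sum: 625/2 − 3125/3 + 34375/27 − 6250/9 + 3125/18 = 625/27.
∫_0^5/2 u² dx = 15625/1512, so ||u||_L² = 125*sqrt(42)/252.
∫_0^5/2 (u')² dx = 625/27, so ||u'||_L² = 25*sqrt(3)/9.
Ratio ||u||_L² / ||u'||_L² = 5*sqrt(14)/28.
Sharp Poincaré constant on H^1_0(0, 5/2) is C_P = L/π = 5/(2*π), achieved by sin(2*π/5·x).
A polynomial bump cannot attain the sharp Poincaré constant (only the first sine eigenfunction does), so the ratio is strictly less than C_P, consistent with ||u||_L² ≤ C_P ||u'||_L².


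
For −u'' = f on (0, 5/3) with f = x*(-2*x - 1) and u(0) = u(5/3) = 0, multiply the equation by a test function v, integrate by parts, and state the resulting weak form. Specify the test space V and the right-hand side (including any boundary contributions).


V = H^1_0(0, 5/3) (so v(0) = v(5/3) = 0); weak form: ∫_0^5/3 u'v' dx = ∫_0^5/3 (x*(-2*x - 1)) v dx for all v ∈ V.

Multiply both sides by a test function v and integrate from 0 to 5/3:
  ∫_0^5/3 −u''(x) v(x) dx = ∫_0^5/3 f(x) v(x) dx.
Integrate the LHS by parts once:
  ∫_0^5/3 −u'' v dx = −[u'(x) v(x)]_0^5/3 + ∫_0^5/3 u'(x) v'(x) dx.
Thus ∫_0^5/3 u'(x) v'(x) dx = ∫_0^5/3 f(x) v(x) dx + [u'(x) v(x)]_0^5/3.
Choose V so that boundary terms are either known or forced to vanish.
u is Dirichlet: u(0) = u(5/3) = 0. Let V = H^1_0(0, 5/3); then v(0) = v(5/3) = 0, and [u' v]_0^5/3 = 0.
Weak formulation: find u (satisfying any essential BC) such that ∫_0^5/3 u'(x) v'(x) dx = ∫_0^5/3 f v dx for all v ∈ V.
Substituting f(x) = x*(-2*x - 1), the right-hand side is ∫_0^5/3 (x*(-2*x - 1)) v dx.


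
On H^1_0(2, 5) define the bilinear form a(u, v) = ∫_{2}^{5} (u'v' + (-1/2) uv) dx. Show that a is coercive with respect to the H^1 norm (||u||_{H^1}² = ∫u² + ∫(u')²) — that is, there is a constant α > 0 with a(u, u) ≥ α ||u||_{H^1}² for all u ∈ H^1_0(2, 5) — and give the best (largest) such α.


α = (-9/2 + π^2)/(9 + π^2)

Coercivity of a(·,·) on H^1_0(2, 5) means a(u, u) ≥ α ||u||_{H^1}² for every u ∈ H^1_0.
The interval has length L = 3, and Poincaré/coercivity depend only on L. Here a(u, u) = ∫(u')² + (-1/2)·∫u².
Here c = -1/2 < 0 with |c| < (π/L)² = π^2/9, so coercivity still holds. The condition a(u,u) ≥ α||u||_{H^1}² reads (1−α)∫(u')² ≥ (α−c)∫u². Any admissible α is ≤ 1 (rapidly oscillating u have ∫u²/∫(u')² → 0), and α = 1 would force 0 ≥ (1−c)∫u², impossible since c < 1; so 1−α > 0. By the sharp Poincaré inequality on H^1_0 of an interval of length L, ∫(u')² ≥ (π/L)²∫u² with equality for the first sine mode sin(π(x−x₀)/L) (x₀ the left endpoint), so the inequality holds for all u iff (1−α)(π/L)² ≥ α − c, i.e. α ≤ ((π/L)² + c)/((π/L)² + 1) = (1 + c(L/π)²)/(1 + (L/π)²). (Direct route, valid since c ≤ 0: Poincaré gives c∫u² ≥ c(L/π)²∫(u')², so a(u,u) ≥ (1 + c(L/π)²)∫(u')², while ||u||_{H^1}² ≤ (1 + (L/π)²)∫(u')²; dividing yields the same α.) With (π/L)² = π^2/9 and c = -1/2, the largest admissible constant is α = ((π/L)² + c)/((π/L)² + 1).
Simplifying, α = (-9/2 + π^2)/(9 + π^2).


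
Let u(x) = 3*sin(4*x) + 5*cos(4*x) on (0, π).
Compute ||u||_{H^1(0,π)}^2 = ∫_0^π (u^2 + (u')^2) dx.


||u||_{H^1(0,π)}^2 = 289*π

u'(x) = -20*sin(4*x) + 12*cos(4*x).
Expand u² and (u')² and integrate term by term on (0, π), using: for integers n ≥ 1, ∫_0^π sin²(nx) dx = ∫_0^π cos²(nx) dx = π/2; for n ≠ n', ∫_0^π sin(nx)sin(n'x) dx = ∫_0^π cos(nx)cos(n'x) dx = 0; and by product-to-sum, ∫_0^π sin(nx)cos(n'x) dx = ½∫_0^π [sin((n+n')x) + sin((n−n')x)] dx, which is 0 when n+n' is even and 2n/(n²−n'²) when n+n' is odd (it need not vanish on (0, π)).
  u² squared terms: (3)²·∫sin(4x)² dx = 9·π/2 = 9*π/2;  (5)²·∫cos(4x)² dx = 25·π/2 = 25*π/2.
  u² cross terms: 2·(3)·(5)·∫sin(4x)·cos(4x) dx = 30·(0) = 0.
  So ∫_0^π u² dx = 9*π/2 + 25*π/2 + 0 = 17*π.
  (u')² squared terms: (-20)²·∫sin(4x)² dx = 400·π/2 = 200*π;  (12)²·∫cos(4x)² dx = 144·π/2 = 72*π.
  (u')² cross terms: 2·(-20)·(12)·∫sin(4x)·cos(4x) dx = -480·(0) = 0.
  So ∫_0^π (u')² dx = 200*π + 72*π + 0 = 272*π.
||u||_{H^1}^2 = (17*π) + (272*π) = 289*π.


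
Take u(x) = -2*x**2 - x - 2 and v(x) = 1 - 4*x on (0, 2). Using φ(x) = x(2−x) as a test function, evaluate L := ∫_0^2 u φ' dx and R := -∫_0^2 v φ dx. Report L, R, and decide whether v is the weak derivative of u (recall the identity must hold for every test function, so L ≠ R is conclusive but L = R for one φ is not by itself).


LHS = 20/3, RHS = 4. No, v is not the weak derivative of u.

u(x) = -2*x**2 - x - 2, classical derivative u'(x) = -4*x - 1.
φ(x) = x(2−x), so φ'(x) = 2 - 2*x.
Note φ(0) = φ(2) = 0, so the boundary term u·φ vanishes.
LHS = ∫_0^2 u(x) φ'(x) dx = ∫_0^2 (4*x^3 - 2*x^2 + 2*x - 4) dx. Term by term:
  ∫_0^2 4*x^3 dx = 16;  ∫_0^2 -2*x^2 dx = -16/3;  ∫_0^2 2*x dx = 4;
  ∫_0^2 -4 dx = -8.
Sum: 16 − 16/3 + 4 − 8 = 20/3.
So LHS = 20/3.
∫_0^2 v(x) φ(x) dx = ∫_0^2 (4*x^3 - 9*x^2 + 2*x) dx. Term by term:
  ∫_0^2 4*x^3 dx = 16;  ∫_0^2 -9*x^2 dx = -24;  ∫_0^2 2*x dx = 4.
Sum: 16 − 24 + 4 = -4.
So RHS = -∫_0^2 v(x) φ(x) dx = 4.
LHS − RHS = 8/3 ≠ 0, so the identity fails.
(For a valid weak derivative the identity must hold for EVERY test function, in particular this one. The failure shows v is NOT the weak derivative of u.)
Correct weak derivative would be u'(x) = -4*x - 1.


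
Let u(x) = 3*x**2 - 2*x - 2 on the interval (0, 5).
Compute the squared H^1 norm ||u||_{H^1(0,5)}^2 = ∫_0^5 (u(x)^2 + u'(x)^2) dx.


||u||_{H^1}^2 = 14270/3

The H^1 norm (squared) on an interval (0, L) is
  ||u||_{H^1}^2 = ∫_0^L u(x)^2 dx + ∫_0^L u'(x)^2 dx.
Compute u'(x) = 6*x - 2.
Then u(x)^2 = 9*x**4 - 12*x**3 - 8*x**2 + 8*x + 4 and u'(x)^2 = 36*x**2 - 24*x + 4.
Integrate each monomial from 0 to 5 using ∫_0^5 c·x^n dx = c·5^(n+1)/(n+1):
  ∫_0^5 u(x)^2 dx = ∫_0^5 (9*x^4 - 12*x^3 - 8*x^2 + 8*x + 4) dx. Term by term:
    ∫_0^5 9*x^4 dx = 5625;  ∫_0^5 -12*x^3 dx = -1875;  ∫_0^5 -8*x^2 dx = -1000/3;
    ∫_0^5 8*x dx = 100;  ∫_0^5 4 dx = 20.
  Sum: 5625 − 1875 − 1000/3 + 100 + 20 = 10610/3.
  ∫_0^5 u'(x)^2 dx = ∫_0^5 (36*x^2 - 24*x + 4) dx. Term by term:
    ∫_0^5 36*x^2 dx = 1500;  ∫_0^5 -24*x dx = -300;  ∫_0^5 4 dx = 20.
  Sum: 1500 − 300 + 20 = 1220.
Adding: ||u||_{H^1}^2 = 10610/3 + 1220 = 14270/3.


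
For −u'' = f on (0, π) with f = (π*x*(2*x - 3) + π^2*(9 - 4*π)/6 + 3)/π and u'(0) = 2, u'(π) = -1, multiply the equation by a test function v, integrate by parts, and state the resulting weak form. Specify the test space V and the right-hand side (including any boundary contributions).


V = H^1(0, π) (v unrestricted at boundary; u is determined up to an additive constant); weak form: ∫_0^π u'v' dx = ∫_0^π ((π*x*(2*x - 3) + π^2*(9 - 4*π)/6 + 3)/π) v dx − v(π) − 2·v(0) for all v ∈ V.

Multiply both sides by a test function v and integrate from 0 to π:
  ∫_0^π −u''(x) v(x) dx = ∫_0^π f(x) v(x) dx.
Integrate the LHS by parts once:
  ∫_0^π −u'' v dx = −[u'(x) v(x)]_0^π + ∫_0^π u'(x) v'(x) dx.
Thus ∫_0^π u'(x) v'(x) dx = ∫_0^π f(x) v(x) dx + [u'(x) v(x)]_0^π.
Choose V so that boundary terms are either known or forced to vanish.
u has inhomogeneous Neumann u'(0) = 2, u'(π) = -1. [u' v]_0^π = (-1)·v(π) − (2)·v(0) = − v(π) − 2·v(0). Take V = H^1(0, π); boundary term becomes part of RHS.
Weak formulation: find u (satisfying any essential BC) such that ∫_0^π u'(x) v'(x) dx = ∫_0^π f v dx − v(π) − 2·v(0) for all v ∈ V (Neumann data are natural BCs: they enter the RHS as boundary terms).
Substituting f(x) = (π*x*(2*x - 3) + π^2*(9 - 4*π)/6 + 3)/π, the right-hand side is ∫_0^π ((π*x*(2*x - 3) + π^2*(9 - 4*π)/6 + 3)/π) v dx − v(π) − 2·v(0).
Compatibility check (pure Neumann): taking v ≡ 1 ∈ V gives 0 = ∫_0^π f dx + (-1) − (2), i.e. ∫_0^π f dx must equal u'(0) − u'(π) = 3. Indeed ∫_0^π ((π*x*(2*x - 3) + π^2*(9 - 4*π)/6 + 3)/π) dx = 3, so the data are compatible. The solution is then unique only up to an additive constant (fix it e.g. by requiring ∫_0^π u dx = 0).


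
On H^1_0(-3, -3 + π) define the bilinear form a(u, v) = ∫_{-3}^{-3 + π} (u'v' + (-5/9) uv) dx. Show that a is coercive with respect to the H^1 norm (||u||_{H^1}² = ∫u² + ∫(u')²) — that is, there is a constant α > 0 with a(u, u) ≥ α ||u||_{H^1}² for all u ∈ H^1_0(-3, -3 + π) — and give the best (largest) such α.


α = 2/9

Coercivity of a(·,·) on H^1_0(-3, -3 + π) means a(u, u) ≥ α ||u||_{H^1}² for every u ∈ H^1_0.
The interval has length L = π, and Poincaré/coercivity depend only on L. Here a(u, u) = ∫(u')² + (-5/9)·∫u².
Here c = -5/9 < 0 with |c| < (π/L)² = 1, so coercivity still holds. The condition a(u,u) ≥ α||u||_{H^1}² reads (1−α)∫(u')² ≥ (α−c)∫u². Any admissible α is ≤ 1 (rapidly oscillating u have ∫u²/∫(u')² → 0), and α = 1 would force 0 ≥ (1−c)∫u², impossible since c < 1; so 1−α > 0. By the sharp Poincaré inequality on H^1_0 of an interval of length L, ∫(u')² ≥ (π/L)²∫u² with equality for the first sine mode sin(π(x−x₀)/L) (x₀ the left endpoint), so the inequality holds for all u iff (1−α)(π/L)² ≥ α − c, i.e. α ≤ ((π/L)² + c)/((π/L)² + 1) = (1 + c(L/π)²)/(1 + (L/π)²). (Direct route, valid since c ≤ 0: Poincaré gives c∫u² ≥ c(L/π)²∫(u')², so a(u,u) ≥ (1 + c(L/π)²)∫(u')², while ||u||_{H^1}² ≤ (1 + (L/π)²)∫(u')²; dividing yields the same α.) With (π/L)² = 1 and c = -5/9, the largest admissible constant is α = ((π/L)² + c)/((π/L)² + 1).
Simplifying, α = 2/9.


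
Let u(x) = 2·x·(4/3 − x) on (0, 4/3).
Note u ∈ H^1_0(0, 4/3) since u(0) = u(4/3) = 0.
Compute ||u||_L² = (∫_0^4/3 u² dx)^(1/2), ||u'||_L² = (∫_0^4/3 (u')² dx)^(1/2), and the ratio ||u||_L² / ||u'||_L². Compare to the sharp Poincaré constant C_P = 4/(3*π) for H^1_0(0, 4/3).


||u||_L² / ||u'||_L² = 2*sqrt(10)/15 < C_P = 4/(3*π).

u(x) = 2·x·(4/3 − x), so u'(x) = 8/3 - 4*x.
u(x) = 2·x·(4/3 − x) vanishes at x = 0 and x = 4/3, so u ∈ H^1_0(0, 4/3). Differentiate via the product rule and integrate the resulting polynomials term by term.
  ∫_0^4/3 u² dx = ∫_0^4/3 (4*x^4 - 32*x^3/3 + 64*x^2/9) dx. Term by term:
    ∫_0^4/3 4*x^4 dx = 4096/1215;  ∫_0^4/3 -32*x^3/3 dx = -2048/243;  ∫_0^4/3 64*x^2/9 dx = 4096/729.
  Sum: 4096/1215 − 2048/243 + 4096/729 = 2048/3645.
  ∫_0^4/3 (u')² dx = ∫_0^4/3 (16*x^2 - 64*x/3 + 64/9) dx. Term by term:
    ∫_0^4/3 16*x^2 dx = 1024/81;  ∫_0^4/3 -64*x/3 dx = -512/27;  ∫_0^4/3 64/9 dx = 256/27.
  Sum: 1024/81 − 512/27 + 256/27 = 256/81.
∫_0^4/3 u² dx = 2048/3645, so ||u||_L² = 32*sqrt(10)/135.
∫_0^4/3 (u')² dx = 256/81, so ||u'||_L² = 16/9.
Ratio ||u||_L² / ||u'||_L² = 2*sqrt(10)/15.
Sharp Poincaré constant on H^1_0(0, 4/3) is C_P = L/π = 4/(3*π), achieved by sin(3*π/4·x).
A polynomial bump cannot attain the sharp Poincaré constant (only the first sine eigenfunction does), so the ratio is strictly less than C_P, consistent with ||u||_L² ≤ C_P ||u'||_L².


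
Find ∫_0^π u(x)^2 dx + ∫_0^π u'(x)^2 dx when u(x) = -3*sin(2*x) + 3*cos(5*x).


||u||_{H^1(0,π)}^2 = 624/7 + 279*π/2

u'(x) = -15*sin(5*x) - 6*cos(2*x).
Expand u² and (u')² and integrate term by term on (0, π), using: for integers n ≥ 1, ∫_0^π sin²(nx) dx = ∫_0^π cos²(nx) dx = π/2; for n ≠ n', ∫_0^π sin(nx)sin(n'x) dx = ∫_0^π cos(nx)cos(n'x) dx = 0; and by product-to-sum, ∫_0^π sin(nx)cos(n'x) dx = ½∫_0^π [sin((n+n')x) + sin((n−n')x)] dx, which is 0 when n+n' is even and 2n/(n²−n'²) when n+n' is odd (it need not vanish on (0, π)).
  u² squared terms: (-3)²·∫sin(2x)² dx = 9·π/2 = 9*π/2;  (3)²·∫cos(5x)² dx = 9·π/2 = 9*π/2.
  u² cross terms: 2·(-3)·(3)·∫sin(2x)·cos(5x) dx = -18·(-4/21) = 24/7.
  So ∫_0^π u² dx = 9*π/2 + 9*π/2 + 24/7 = 24/7 + 9*π.
  (u')² squared terms: (-15)²·∫sin(5x)² dx = 225·π/2 = 225*π/2;  (-6)²·∫cos(2x)² dx = 36·π/2 = 18*π.
  (u')² cross terms: 2·(-15)·(-6)·∫sin(5x)·cos(2x) dx = 180·(10/21) = 600/7.
  So ∫_0^π (u')² dx = 225*π/2 + 18*π + 600/7 = 600/7 + 261*π/2.
||u||_{H^1}^2 = (24/7 + 9*π) + (600/7 + 261*π/2) = 624/7 + 279*π/2.


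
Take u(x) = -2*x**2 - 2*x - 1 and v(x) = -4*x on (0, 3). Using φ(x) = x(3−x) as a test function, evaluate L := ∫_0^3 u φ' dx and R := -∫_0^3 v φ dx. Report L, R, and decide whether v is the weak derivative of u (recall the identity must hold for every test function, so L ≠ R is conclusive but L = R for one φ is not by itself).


LHS = 36, RHS = 27. No, v is not the weak derivative of u.

u(x) = -2*x**2 - 2*x - 1, classical derivative u'(x) = -4*x - 2.
φ(x) = x(3−x), so φ'(x) = 3 - 2*x.
Note φ(0) = φ(3) = 0, so the boundary term u·φ vanishes.
LHS = ∫_0^3 u(x) φ'(x) dx = ∫_0^3 (4*x^3 - 2*x^2 - 4*x - 3) dx. Term by term:
  ∫_0^3 4*x^3 dx = 81;  ∫_0^3 -2*x^2 dx = -18;  ∫_0^3 -4*x dx = -18;
  ∫_0^3 -3 dx = -9.
Sum: 81 − 18 − 18 − 9 = 36.
So LHS = 36.
∫_0^3 v(x) φ(x) dx = ∫_0^3 (4*x^3 - 12*x^2) dx. Term by term:
  ∫_0^3 4*x^3 dx = 81;  ∫_0^3 -12*x^2 dx = -108.
Sum: 81 − 108 = -27.
So RHS = -∫_0^3 v(x) φ(x) dx = 27.
LHS − RHS = 9 ≠ 0, so the identity fails.
(For a valid weak derivative the identity must hold for EVERY test function, in particular this one. The failure shows v is NOT the weak derivative of u.)
Correct weak derivative would be u'(x) = -4*x - 2.


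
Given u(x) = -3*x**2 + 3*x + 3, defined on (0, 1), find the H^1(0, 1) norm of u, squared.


||u||_{H^1}^2 = 153/10

The H^1 norm (squared) on an interval (0, L) is
  ||u||_{H^1}^2 = ∫_0^L u(x)^2 dx + ∫_0^L u'(x)^2 dx.
Compute u'(x) = 3 - 6*x.
Then u(x)^2 = 9*x**4 - 18*x**3 - 9*x**2 + 18*x + 9 and u'(x)^2 = 36*x**2 - 36*x + 9.
Integrate each monomial from 0 to 1 using ∫_0^1 c·x^n dx = c·1^(n+1)/(n+1):
  ∫_0^1 u(x)^2 dx = ∫_0^1 (9*x^4 - 18*x^3 - 9*x^2 + 18*x + 9) dx. Term by term:
    ∫_0^1 9*x^4 dx = 9/5;  ∫_0^1 -18*x^3 dx = -9/2;  ∫_0^1 -9*x^2 dx = -3;
    ∫_0^1 18*x dx = 9;  ∫_0^1 9 dx = 9.
  Sum: 9/5 − 9/2 − 3 + 9 + 9 = 123/10.
  ∫_0^1 u'(x)^2 dx = ∫_0^1 (36*x^2 - 36*x + 9) dx. Term by term:
    ∫_0^1 36*x^2 dx = 12;  ∫_0^1 -36*x dx = -18;  ∫_0^1 9 dx = 9.
  Sum: 12 − 18 + 9 = 3.
Adding: ||u||_{H^1}^2 = 123/10 + 3 = 153/10.


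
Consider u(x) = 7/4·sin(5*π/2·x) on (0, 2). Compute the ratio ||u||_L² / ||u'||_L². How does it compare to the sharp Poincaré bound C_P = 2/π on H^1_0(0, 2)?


||u||_L² / ||u'||_L² = 2/(5*π) < C_P = 2/π.

u(x) = 7/4·sin(5*π/2·x), so u'(x) = 35*π*cos(5*π*x/2)/8.
Writing u(x) = A·sin(kπx/L) with A = 7/4 and k = 5, use ∫_0^L sin²(kπx/L) dx = L/2 and ∫_0^L cos²(kπx/L) dx = L/2.
u² = 49/16·sin²(5*π/2·x) and (u')² = 1225*π^2/64·cos²(5*π/2·x), and each of sin², cos² integrates to L/2 = 1 over (0, 2).
∫_0^2 u² dx = 49/16, so ||u||_L² = 7/4.
∫_0^2 (u')² dx = 1225*π^2/64, so ||u'||_L² = 35*π/8.
Ratio ||u||_L² / ||u'||_L² = 2/(5*π).
Sharp Poincaré constant on H^1_0(0, 2) is C_P = L/π = 2/π, achieved by sin(π/2·x).
This is the k = 5 harmonic; the ratio L/(kπ) is strictly less than C_P = L/π, consistent with the sharp inequality ||u||_L² ≤ C_P ||u'||_L².


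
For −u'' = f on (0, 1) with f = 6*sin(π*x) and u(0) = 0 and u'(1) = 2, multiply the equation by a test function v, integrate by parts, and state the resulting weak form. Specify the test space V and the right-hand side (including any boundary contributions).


V = {v ∈ H^1(0, 1) : v(0) = 0} (test functions vanish at x = 0 where u is specified); weak form: ∫_0^1 u'v' dx = ∫_0^1 (6*sin(π*x)) v dx + 2·v(1) for all v ∈ V.

Multiply both sides by a test function v and integrate from 0 to 1:
  ∫_0^1 −u''(x) v(x) dx = ∫_0^1 f(x) v(x) dx.
Integrate the LHS by parts once:
  ∫_0^1 −u'' v dx = −[u'(x) v(x)]_0^1 + ∫_0^1 u'(x) v'(x) dx.
Thus ∫_0^1 u'(x) v'(x) dx = ∫_0^1 f(x) v(x) dx + [u'(x) v(x)]_0^1.
Choose V so that boundary terms are either known or forced to vanish.
Mixed BC: u(0) = 0 (Dirichlet) and u'(1) = 2 (Neumann). Define V = {v ∈ H^1(0, 1) : v(0) = 0}. Then [u' v]_0^1 = u'(1)·v(1) − u'(0)·0 = 2·v(1).
Weak formulation: find u (satisfying any essential BC) such that ∫_0^1 u'(x) v'(x) dx = ∫_0^1 f v dx + 2·v(1) for all v ∈ V (Dirichlet at 0 absorbed into V; Neumann datum at x = 1 contributes the boundary term).
Substituting f(x) = 6*sin(π*x), the right-hand side is ∫_0^1 (6*sin(π*x)) v dx + 2·v(1).


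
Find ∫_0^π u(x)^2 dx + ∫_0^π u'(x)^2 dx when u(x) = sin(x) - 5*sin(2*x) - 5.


||u||_{H^1(0,π)}^2 = -20 + 177*π/2

u'(x) = cos(x) - 10*cos(2*x).
Expand u² and (u')² and integrate term by term on (0, π), using: for integers n ≥ 1, ∫_0^π sin²(nx) dx = ∫_0^π cos²(nx) dx = π/2; for n ≠ n', ∫_0^π sin(nx)sin(n'x) dx = ∫_0^π cos(nx)cos(n'x) dx = 0; and by product-to-sum, ∫_0^π sin(nx)cos(n'x) dx = ½∫_0^π [sin((n+n')x) + sin((n−n')x)] dx, which is 0 when n+n' is even and 2n/(n²−n'²) when n+n' is odd (it need not vanish on (0, π)). For the constant mode: ∫_0^π 1 dx = π, ∫_0^π cos(nx) dx = 0, ∫_0^π sin(nx) dx = (1−(−1)^n)/n.
  u² squared terms: (-5)²·∫1 dx = 25·π = 25*π;  (-5)²·∫sin(2x)² dx = 25·π/2 = 25*π/2;  (1)²·∫sin(x)² dx = 1·π/2 = π/2.
  u² cross terms: 2·(-5)·(-5)·∫1·sin(2x) dx = 50·(0) = 0;  2·(-5)·(1)·∫1·sin(x) dx = -10·(2) = -20;  2·(-5)·(1)·∫sin(2x)·sin(x) dx = -10·(0) = 0.
  So ∫_0^π u² dx = 25*π + 25*π/2 + π/2 + 0 − 20 + 0 = -20 + 38*π.
  (u')² squared terms: (-10)²·∫cos(2x)² dx = 100·π/2 = 50*π;  (1)²·∫cos(x)² dx = 1·π/2 = π/2.
  (u')² cross terms: 2·(-10)·(1)·∫cos(2x)·cos(x) dx = -20·(0) = 0.
  So ∫_0^π (u')² dx = 50*π + π/2 + 0 = 101*π/2.
||u||_{H^1}^2 = (-20 + 38*π) + (101*π/2) = -20 + 177*π/2.


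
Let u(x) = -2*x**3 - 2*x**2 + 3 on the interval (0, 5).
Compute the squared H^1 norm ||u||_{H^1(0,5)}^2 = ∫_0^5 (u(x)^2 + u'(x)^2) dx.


||u||_{H^1}^2 = 674190/7

The H^1 norm (squared) on an interval (0, L) is
  ||u||_{H^1}^2 = ∫_0^L u(x)^2 dx + ∫_0^L u'(x)^2 dx.
Compute u'(x) = -6*x**2 - 4*x.
Then u(x)^2 = 4*x**6 + 8*x**5 + 4*x**4 - 12*x**3 - 12*x**2 + 9 and u'(x)^2 = 36*x**4 + 48*x**3 + 16*x**2.
Integrate each monomial from 0 to 5 using ∫_0^5 c·x^n dx = c·5^(n+1)/(n+1):
  ∫_0^5 u(x)^2 dx = ∫_0^5 (4*x^6 + 8*x^5 + 4*x^4 - 12*x^3 - 12*x^2 + 9) dx. Term by term:
    ∫_0^5 4*x^6 dx = 312500/7;  ∫_0^5 8*x^5 dx = 62500/3;  ∫_0^5 4*x^4 dx = 2500;
    ∫_0^5 -12*x^3 dx = -1875;  ∫_0^5 -12*x^2 dx = -500;  ∫_0^5 9 dx = 45.
  Sum: 312500/7 + 62500/3 + 2500 − 1875 − 500 + 45 = 1378570/21.
  ∫_0^5 u'(x)^2 dx = ∫_0^5 (36*x^4 + 48*x^3 + 16*x^2) dx. Term by term:
    ∫_0^5 36*x^4 dx = 22500;  ∫_0^5 48*x^3 dx = 7500;  ∫_0^5 16*x^2 dx = 2000/3.
  Sum: 22500 + 7500 + 2000/3 = 92000/3.
Adding: ||u||_{H^1}^2 = 1378570/21 + 92000/3 = 674190/7.


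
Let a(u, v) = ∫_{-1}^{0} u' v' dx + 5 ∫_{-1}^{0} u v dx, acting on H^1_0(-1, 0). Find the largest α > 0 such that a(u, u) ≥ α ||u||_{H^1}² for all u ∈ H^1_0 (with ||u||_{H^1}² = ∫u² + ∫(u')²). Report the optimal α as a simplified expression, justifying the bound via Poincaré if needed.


α = 1

Coercivity of a(·,·) on H^1_0(-1, 0) means a(u, u) ≥ α ||u||_{H^1}² for every u ∈ H^1_0.
The interval has length L = 1, and Poincaré/coercivity depend only on L. Here a(u, u) = ∫(u')² + (5)·∫u².
Here c = 5 ≥ 1, so a(u,u) = ∫(u')² + c∫u² ≥ ∫(u')² + ∫u² = ||u||_{H^1}², i.e. α = 1 works. No larger α is possible: a(u,u) ≥ α||u||_{H^1}² means (1−α)∫(u')² ≥ (α−c)∫u², and for the modes u_n = sin(nπ(x−x₀)/L) (x₀ the left endpoint) one has ∫u_n²/∫(u_n')² = (L/(nπ))² → 0, so a(u_n,u_n)/||u_n||_{H^1}² → 1. Hence the optimal constant is α = 1.
Therefore α = 1.


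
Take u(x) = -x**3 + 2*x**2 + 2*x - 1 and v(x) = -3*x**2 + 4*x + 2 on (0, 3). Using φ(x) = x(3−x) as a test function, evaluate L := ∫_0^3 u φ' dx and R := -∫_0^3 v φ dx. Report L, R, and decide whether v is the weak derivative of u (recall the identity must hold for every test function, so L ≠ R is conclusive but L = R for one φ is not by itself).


LHS = 9/20, RHS = 9/20. Yes, v = u' weakly.

u(x) = -x**3 + 2*x**2 + 2*x - 1, classical derivative u'(x) = -3*x**2 + 4*x + 2.
φ(x) = x(3−x), so φ'(x) = 3 - 2*x.
Note φ(0) = φ(3) = 0, so the boundary term u·φ vanishes.
LHS = ∫_0^3 u(x) φ'(x) dx = ∫_0^3 (2*x^4 - 7*x^3 + 2*x^2 + 8*x - 3) dx. Term by term:
  ∫_0^3 2*x^4 dx = 486/5;  ∫_0^3 -7*x^3 dx = -567/4;  ∫_0^3 2*x^2 dx = 18;
  ∫_0^3 8*x dx = 36;  ∫_0^3 -3 dx = -9.
Sum: 486/5 − 567/4 + 18 + 36 − 9 = 9/20.
So LHS = 9/20.
∫_0^3 v(x) φ(x) dx = ∫_0^3 (3*x^4 - 13*x^3 + 10*x^2 + 6*x) dx. Term by term:
  ∫_0^3 3*x^4 dx = 729/5;  ∫_0^3 -13*x^3 dx = -1053/4;  ∫_0^3 10*x^2 dx = 90;
  ∫_0^3 6*x dx = 27.
Sum: 729/5 − 1053/4 + 90 + 27 = -9/20.
So RHS = -∫_0^3 v(x) φ(x) dx = 9/20.
LHS = RHS, so the identity holds for this test φ.
Moreover u is smooth here and v(x) = u'(x) = -3*x**2 + 4*x + 2 pointwise, so the identity holds for every test function. Hence v is the weak derivative of u.


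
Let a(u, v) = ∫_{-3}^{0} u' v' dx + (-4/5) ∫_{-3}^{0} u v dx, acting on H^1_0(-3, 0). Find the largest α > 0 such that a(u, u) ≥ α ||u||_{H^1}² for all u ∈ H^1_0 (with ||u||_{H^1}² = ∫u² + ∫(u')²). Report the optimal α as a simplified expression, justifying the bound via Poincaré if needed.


α = (-36/5 + π^2)/(9 + π^2)

Coercivity of a(·,·) on H^1_0(-3, 0) means a(u, u) ≥ α ||u||_{H^1}² for every u ∈ H^1_0.
The interval has length L = 3, and Poincaré/coercivity depend only on L. Here a(u, u) = ∫(u')² + (-4/5)·∫u².
Here c = -4/5 < 0 with |c| < (π/L)² = π^2/9, so coercivity still holds. The condition a(u,u) ≥ α||u||_{H^1}² reads (1−α)∫(u')² ≥ (α−c)∫u². Any admissible α is ≤ 1 (rapidly oscillating u have ∫u²/∫(u')² → 0), and α = 1 would force 0 ≥ (1−c)∫u², impossible since c < 1; so 1−α > 0. By the sharp Poincaré inequality on H^1_0 of an interval of length L, ∫(u')² ≥ (π/L)²∫u² with equality for the first sine mode sin(π(x−x₀)/L) (x₀ the left endpoint), so the inequality holds for all u iff (1−α)(π/L)² ≥ α − c, i.e. α ≤ ((π/L)² + c)/((π/L)² + 1) = (1 + c(L/π)²)/(1 + (L/π)²). (Direct route, valid since c ≤ 0: Poincaré gives c∫u² ≥ c(L/π)²∫(u')², so a(u,u) ≥ (1 + c(L/π)²)∫(u')², while ||u||_{H^1}² ≤ (1 + (L/π)²)∫(u')²; dividing yields the same α.) With (π/L)² = π^2/9 and c = -4/5, the largest admissible constant is α = ((π/L)² + c)/((π/L)² + 1).
Simplifying, α = (-36/5 + π^2)/(9 + π^2).


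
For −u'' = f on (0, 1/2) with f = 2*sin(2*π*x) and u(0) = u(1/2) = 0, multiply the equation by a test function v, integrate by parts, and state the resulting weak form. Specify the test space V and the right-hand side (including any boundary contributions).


V = H^1_0(0, 1/2) (so v(0) = v(1/2) = 0); weak form: ∫_0^1/2 u'v' dx = ∫_0^1/2 (2*sin(2*π*x)) v dx for all v ∈ V.

Multiply both sides by a test function v and integrate from 0 to 1/2:
  ∫_0^1/2 −u''(x) v(x) dx = ∫_0^1/2 f(x) v(x) dx.
Integrate the LHS by parts once:
  ∫_0^1/2 −u'' v dx = −[u'(x) v(x)]_0^1/2 + ∫_0^1/2 u'(x) v'(x) dx.
Thus ∫_0^1/2 u'(x) v'(x) dx = ∫_0^1/2 f(x) v(x) dx + [u'(x) v(x)]_0^1/2.
Choose V so that boundary terms are either known or forced to vanish.
u is Dirichlet: u(0) = u(1/2) = 0. Let V = H^1_0(0, 1/2); then v(0) = v(1/2) = 0, and [u' v]_0^1/2 = 0.
Weak formulation: find u (satisfying any essential BC) such that ∫_0^1/2 u'(x) v'(x) dx = ∫_0^1/2 f v dx for all v ∈ V.
Substituting f(x) = 2*sin(2*π*x), the right-hand side is ∫_0^1/2 (2*sin(2*π*x)) v dx.


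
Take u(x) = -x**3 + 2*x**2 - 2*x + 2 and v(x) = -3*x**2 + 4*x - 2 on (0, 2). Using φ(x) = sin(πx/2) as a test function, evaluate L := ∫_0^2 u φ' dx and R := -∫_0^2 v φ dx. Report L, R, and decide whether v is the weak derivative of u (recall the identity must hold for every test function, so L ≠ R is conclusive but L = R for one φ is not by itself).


LHS = -96/π^3 + 16/π, RHS = -96/π^3 + 16/π. Yes, v = u' weakly.

u(x) = -x**3 + 2*x**2 - 2*x + 2, classical derivative u'(x) = -3*x**2 + 4*x - 2.
φ(x) = sin(πx/2), so φ'(x) = π*cos(π*x/2)/2.
Note φ(0) = φ(2) = 0, so the boundary term u·φ vanishes.
LHS = ∫_0^2 u(x) φ'(x) dx = ∫_0^2 (-π*x^3*cos(π*x/2)/2 + π*x^2*cos(π*x/2) - π*x*cos(π*x/2) + π*cos(π*x/2)) dx. Term by term:
  ∫_0^2 π*cos(π*x/2) dx = 0;  ∫_0^2 π*x^2*cos(π*x/2) dx = -16/π;  ∫_0^2 -π*x*cos(π*x/2) dx = 8/π;
  ∫_0^2 -π*x^3*cos(π*x/2)/2 dx = -96/π^3 + 24/π.
Sum: 0 − 16/π + 8/π + -96/π^3 + 24/π = -96/π^3 + 16/π.
So LHS = -96/π^3 + 16/π.
∫_0^2 v(x) φ(x) dx = ∫_0^2 (-3*x^2*sin(π*x/2) + 4*x*sin(π*x/2) - 2*sin(π*x/2)) dx. Term by term:
  ∫_0^2 -2*sin(π*x/2) dx = -8/π;  ∫_0^2 -3*x^2*sin(π*x/2) dx = -24/π + 96/π^3;  ∫_0^2 4*x*sin(π*x/2) dx = 16/π.
Sum: -8/π + -24/π + 96/π^3 + 16/π = -16/π + 96/π^3.
So RHS = -∫_0^2 v(x) φ(x) dx = -96/π^3 + 16/π.
LHS = RHS, so the identity holds for this test φ.
Moreover u is smooth here and v(x) = u'(x) = -3*x**2 + 4*x - 2 pointwise, so the identity holds for every test function. Hence v is the weak derivative of u.


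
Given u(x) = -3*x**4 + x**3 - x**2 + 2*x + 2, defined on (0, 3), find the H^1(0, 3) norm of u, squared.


||u||_{H^1}^2 = 1480443/28

The H^1 norm (squared) on an interval (0, L) is
  ||u||_{H^1}^2 = ∫_0^L u(x)^2 dx + ∫_0^L u'(x)^2 dx.
Compute u'(x) = -12*x**3 + 3*x**2 - 2*x + 2.
Then u(x)^2 = 9*x**8 - 6*x**7 + 7*x**6 - 14*x**5 - 7*x**4 + 8*x + 4 and u'(x)^2 = 144*x**6 - 72*x**5 + 57*x**4 - 60*x**3 + 16*x**2 - 8*x + 4.
Integrate each monomial from 0 to 3 using ∫_0^3 c·x^n dx = c·3^(n+1)/(n+1):
  ∫_0^3 u(x)^2 dx = ∫_0^3 (9*x^8 - 6*x^7 + 7*x^6 - 14*x^5 - 7*x^4 + 8*x + 4) dx. Term by term:
    ∫_0^3 9*x^8 dx = 19683;  ∫_0^3 -6*x^7 dx = -19683/4;  ∫_0^3 7*x^6 dx = 2187;
    ∫_0^3 -14*x^5 dx = -1701;  ∫_0^3 -7*x^4 dx = -1701/5;  ∫_0^3 8*x dx = 36;
    ∫_0^3 4 dx = 12.
  Sum: 19683 − 19683/4 + 2187 − 1701 − 1701/5 + 36 + 12 = 299121/20.
  ∫_0^3 u'(x)^2 dx = ∫_0^3 (144*x^6 - 72*x^5 + 57*x^4 - 60*x^3 + 16*x^2 - 8*x + 4) dx. Term by term:
    ∫_0^3 144*x^6 dx = 314928/7;  ∫_0^3 -72*x^5 dx = -8748;  ∫_0^3 57*x^4 dx = 13851/5;
    ∫_0^3 -60*x^3 dx = -1215;  ∫_0^3 16*x^2 dx = 144;  ∫_0^3 -8*x dx = -36;
    ∫_0^3 4 dx = 12.
  Sum: 314928/7 − 8748 + 13851/5 − 1215 + 144 − 36 + 12 = 1327092/35.
Adding: ||u||_{H^1}^2 = 299121/20 + 1327092/35 = 1480443/28.


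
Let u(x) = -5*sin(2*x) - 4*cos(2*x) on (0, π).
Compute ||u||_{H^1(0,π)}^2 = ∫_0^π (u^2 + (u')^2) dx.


||u||_{H^1(0,π)}^2 = 205*π/2

u'(x) = 8*sin(2*x) - 10*cos(2*x).
Expand u² and (u')² and integrate term by term on (0, π), using: for integers n ≥ 1, ∫_0^π sin²(nx) dx = ∫_0^π cos²(nx) dx = π/2; for n ≠ n', ∫_0^π sin(nx)sin(n'x) dx = ∫_0^π cos(nx)cos(n'x) dx = 0; and by product-to-sum, ∫_0^π sin(nx)cos(n'x) dx = ½∫_0^π [sin((n+n')x) + sin((n−n')x)] dx, which is 0 when n+n' is even and 2n/(n²−n'²) when n+n' is odd (it need not vanish on (0, π)).
  u² squared terms: (-5)²·∫sin(2x)² dx = 25·π/2 = 25*π/2;  (-4)²·∫cos(2x)² dx = 16·π/2 = 8*π.
  u² cross terms: 2·(-5)·(-4)·∫sin(2x)·cos(2x) dx = 40·(0) = 0.
  So ∫_0^π u² dx = 25*π/2 + 8*π + 0 = 41*π/2.
  (u')² squared terms: (-10)²·∫cos(2x)² dx = 100·π/2 = 50*π;  (8)²·∫sin(2x)² dx = 64·π/2 = 32*π.
  (u')² cross terms: 2·(-10)·(8)·∫cos(2x)·sin(2x) dx = -160·(0) = 0.
  So ∫_0^π (u')² dx = 50*π + 32*π + 0 = 82*π.
||u||_{H^1}^2 = (41*π/2) + (82*π) = 205*π/2.


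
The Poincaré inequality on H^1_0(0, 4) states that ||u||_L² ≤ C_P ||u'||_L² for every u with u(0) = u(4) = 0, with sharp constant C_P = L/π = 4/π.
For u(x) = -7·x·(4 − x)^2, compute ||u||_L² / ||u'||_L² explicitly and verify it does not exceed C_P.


||u||_L² / ||u'||_L² = 2*sqrt(14)/7 < C_P = 4/π.

u(x) = -7·x·(4 − x)^2, so u'(x) = 7*(4 - 3*x)*(x - 4).
u(x) = -7·x·(4 − x)^2 vanishes at x = 0 and x = 4, so u ∈ H^1_0(0, 4). Differentiate via the product rule and integrate the resulting polynomials term by term.
  ∫_0^4 u² dx = ∫_0^4 (49*x^6 - 784*x^5 + 4704*x^4 - 12544*x^3 + 12544*x^2) dx. Term by term:
    ∫_0^4 49*x^6 dx = 114688;  ∫_0^4 -784*x^5 dx = -1605632/3;  ∫_0^4 4704*x^4 dx = 4816896/5;
    ∫_0^4 -12544*x^3 dx = -802816;  ∫_0^4 12544*x^2 dx = 802816/3.
  Sum: 114688 − 1605632/3 + 4816896/5 − 802816 + 802816/3 = 114688/15.
  ∫_0^4 (u')² dx = ∫_0^4 (441*x^4 - 4704*x^3 + 17248*x^2 - 25088*x + 12544) dx. Term by term:
    ∫_0^4 441*x^4 dx = 451584/5;  ∫_0^4 -4704*x^3 dx = -301056;  ∫_0^4 17248*x^2 dx = 1103872/3;
    ∫_0^4 -25088*x dx = -200704;  ∫_0^4 12544 dx = 50176.
  Sum: 451584/5 − 301056 + 1103872/3 − 200704 + 50176 = 100352/15.
∫_0^4 u² dx = 114688/15, so ||u||_L² = 128*sqrt(105)/15.
∫_0^4 (u')² dx = 100352/15, so ||u'||_L² = 224*sqrt(30)/15.
Ratio ||u||_L² / ||u'||_L² = 2*sqrt(14)/7.
Sharp Poincaré constant on H^1_0(0, 4) is C_P = L/π = 4/π, achieved by sin(π/4·x).
A polynomial bump cannot attain the sharp Poincaré constant (only the first sine eigenfunction does), so the ratio is strictly less than C_P, consistent with ||u||_L² ≤ C_P ||u'||_L².


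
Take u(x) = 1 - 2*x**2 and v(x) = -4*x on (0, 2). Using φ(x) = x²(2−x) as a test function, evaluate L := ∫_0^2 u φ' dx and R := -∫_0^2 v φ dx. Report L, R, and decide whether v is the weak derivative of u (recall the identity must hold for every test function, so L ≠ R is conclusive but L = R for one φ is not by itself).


LHS = 32/5, RHS = 32/5. Yes, v = u' weakly.

u(x) = 1 - 2*x**2, classical derivative u'(x) = -4*x.
φ(x) = x²(2−x), so φ'(x) = x*(4 - 3*x).
Note φ(0) = φ(2) = 0, so the boundary term u·φ vanishes.
LHS = ∫_0^2 u(x) φ'(x) dx = ∫_0^2 (6*x^4 - 8*x^3 - 3*x^2 + 4*x) dx. Term by term:
  ∫_0^2 6*x^4 dx = 192/5;  ∫_0^2 -8*x^3 dx = -32;  ∫_0^2 -3*x^2 dx = -8;
  ∫_0^2 4*x dx = 8.
Sum: 192/5 − 32 − 8 + 8 = 32/5.
So LHS = 32/5.
∫_0^2 v(x) φ(x) dx = ∫_0^2 (4*x^4 - 8*x^3) dx. Term by term:
  ∫_0^2 4*x^4 dx = 128/5;  ∫_0^2 -8*x^3 dx = -32.
Sum: 128/5 − 32 = -32/5.
So RHS = -∫_0^2 v(x) φ(x) dx = 32/5.
LHS = RHS, so the identity holds for this test φ.
Moreover u is smooth here and v(x) = u'(x) = -4*x pointwise, so the identity holds for every test function. Hence v is the weak derivative of u.


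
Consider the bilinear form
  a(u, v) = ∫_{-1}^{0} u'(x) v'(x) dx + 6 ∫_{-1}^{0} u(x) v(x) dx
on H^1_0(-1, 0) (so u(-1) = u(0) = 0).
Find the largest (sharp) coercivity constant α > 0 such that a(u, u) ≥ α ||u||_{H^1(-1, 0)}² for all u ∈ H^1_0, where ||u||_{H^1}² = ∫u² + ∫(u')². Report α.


α = 1

Coercivity of a(·,·) on H^1_0(-1, 0) means a(u, u) ≥ α ||u||_{H^1}² for every u ∈ H^1_0.
The interval has length L = 1, and Poincaré/coercivity depend only on L. Here a(u, u) = ∫(u')² + (6)·∫u².
Here c = 6 ≥ 1, so a(u,u) = ∫(u')² + c∫u² ≥ ∫(u')² + ∫u² = ||u||_{H^1}², i.e. α = 1 works. No larger α is possible: a(u,u) ≥ α||u||_{H^1}² means (1−α)∫(u')² ≥ (α−c)∫u², and for the modes u_n = sin(nπ(x−x₀)/L) (x₀ the left endpoint) one has ∫u_n²/∫(u_n')² = (L/(nπ))² → 0, so a(u_n,u_n)/||u_n||_{H^1}² → 1. Hence the optimal constant is α = 1.
Therefore α = 1.


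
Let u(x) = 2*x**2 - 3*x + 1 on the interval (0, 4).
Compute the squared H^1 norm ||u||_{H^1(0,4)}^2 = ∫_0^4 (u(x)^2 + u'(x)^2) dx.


||u||_{H^1}^2 = 7048/15

The H^1 norm (squared) on an interval (0, L) is
  ||u||_{H^1}^2 = ∫_0^L u(x)^2 dx + ∫_0^L u'(x)^2 dx.
Compute u'(x) = 4*x - 3.
Then u(x)^2 = 4*x**4 - 12*x**3 + 13*x**2 - 6*x + 1 and u'(x)^2 = 16*x**2 - 24*x + 9.
Integrate each monomial from 0 to 4 using ∫_0^4 c·x^n dx = c·4^(n+1)/(n+1):
  ∫_0^4 u(x)^2 dx = ∫_0^4 (4*x^4 - 12*x^3 + 13*x^2 - 6*x + 1) dx. Term by term:
    ∫_0^4 4*x^4 dx = 4096/5;  ∫_0^4 -12*x^3 dx = -768;  ∫_0^4 13*x^2 dx = 832/3;
    ∫_0^4 -6*x dx = -48;  ∫_0^4 1 dx = 4.
  Sum: 4096/5 − 768 + 832/3 − 48 + 4 = 4268/15.
  ∫_0^4 u'(x)^2 dx = ∫_0^4 (16*x^2 - 24*x + 9) dx. Term by term:
    ∫_0^4 16*x^2 dx = 1024/3;  ∫_0^4 -24*x dx = -192;  ∫_0^4 9 dx = 36.
  Sum: 1024/3 − 192 + 36 = 556/3.
Adding: ||u||_{H^1}^2 = 4268/15 + 556/3 = 7048/15.


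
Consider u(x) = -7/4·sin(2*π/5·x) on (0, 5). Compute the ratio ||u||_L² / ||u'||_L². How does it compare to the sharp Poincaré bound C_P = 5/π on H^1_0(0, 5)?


||u||_L² / ||u'||_L² = 5/(2*π) < C_P = 5/π.

u(x) = -7/4·sin(2*π/5·x), so u'(x) = -7*π*cos(2*π*x/5)/10.
Writing u(x) = A·sin(kπx/L) with A = -7/4 and k = 2, use ∫_0^L sin²(kπx/L) dx = L/2 and ∫_0^L cos²(kπx/L) dx = L/2.
u² = 49/16·sin²(2*π/5·x) and (u')² = 49*π^2/100·cos²(2*π/5·x), and each of sin², cos² integrates to L/2 = 5/2 over (0, 5).
∫_0^5 u² dx = 245/32, so ||u||_L² = 7*sqrt(10)/8.
∫_0^5 (u')² dx = 49*π^2/40, so ||u'||_L² = 7*sqrt(10)*π/20.
Ratio ||u||_L² / ||u'||_L² = 5/(2*π).
Sharp Poincaré constant on H^1_0(0, 5) is C_P = L/π = 5/π, achieved by sin(π/5·x).
This is the k = 2 harmonic; the ratio L/(kπ) is strictly less than C_P = L/π, consistent with the sharp inequality ||u||_L² ≤ C_P ||u'||_L².


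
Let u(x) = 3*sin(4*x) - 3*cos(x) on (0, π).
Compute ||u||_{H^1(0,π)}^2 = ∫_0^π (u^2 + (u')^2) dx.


||u||_{H^1(0,π)}^2 = -96/5 + 171*π/2

u'(x) = 3*sin(x) + 12*cos(4*x).
Expand u² and (u')² and integrate term by term on (0, π), using: for integers n ≥ 1, ∫_0^π sin²(nx) dx = ∫_0^π cos²(nx) dx = π/2; for n ≠ n', ∫_0^π sin(nx)sin(n'x) dx = ∫_0^π cos(nx)cos(n'x) dx = 0; and by product-to-sum, ∫_0^π sin(nx)cos(n'x) dx = ½∫_0^π [sin((n+n')x) + sin((n−n')x)] dx, which is 0 when n+n' is even and 2n/(n²−n'²) when n+n' is odd (it need not vanish on (0, π)).
  u² squared terms: (-3)²·∫cos(x)² dx = 9·π/2 = 9*π/2;  (3)²·∫sin(4x)² dx = 9·π/2 = 9*π/2.
  u² cross terms: 2·(-3)·(3)·∫cos(x)·sin(4x) dx = -18·(8/15) = -48/5.
  So ∫_0^π u² dx = 9*π/2 + 9*π/2 − 48/5 = -48/5 + 9*π.
  (u')² squared terms: (3)²·∫sin(x)² dx = 9·π/2 = 9*π/2;  (12)²·∫cos(4x)² dx = 144·π/2 = 72*π.
  (u')² cross terms: 2·(3)·(12)·∫sin(x)·cos(4x) dx = 72·(-2/15) = -48/5.
  So ∫_0^π (u')² dx = 9*π/2 + 72*π − 48/5 = -48/5 + 153*π/2.
||u||_{H^1}^2 = (-48/5 + 9*π) + (-48/5 + 153*π/2) = -96/5 + 171*π/2.
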